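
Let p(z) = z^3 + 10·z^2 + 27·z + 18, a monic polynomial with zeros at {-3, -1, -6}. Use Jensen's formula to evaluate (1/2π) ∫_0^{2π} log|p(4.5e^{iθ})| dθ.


Zeros: -6, -3, -1; r = 4.5.
Inside |z| < r: -3, -1. Outside (|z| ≥ r): -6.
p(0) = 18, so log|p(0)| = log(18) = 2.8904.
Apply Jensen: I(r) = log|p(0)| + Σ_k log(r/|z_k|), summed over zeros inside |z| < r.
  log(r/|z_k|) for z_k = -3: log(4.5/3) = 0.4055
  log(r/|z_k|) for z_k = -1: log(4.5/1) = 1.5041
  Outside zeros (-6) contribute nothing to the Jensen sum.
Sum over inside zeros: 1.9095.
I(r) = log|p(0)| + (inside sum) = 2.8904 + 1.9095 = 4.7999.
Note: since some zeros are outside |z| ≤ r, the simplified n·log(r) form does NOT apply — only the inside zeros contribute.

I(r) ≈ 4.7999.


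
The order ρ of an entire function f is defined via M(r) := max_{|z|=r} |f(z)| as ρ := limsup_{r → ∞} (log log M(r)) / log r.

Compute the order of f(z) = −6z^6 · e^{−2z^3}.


M(r) = max_{|z|=r} |-6|·|z|^6·|e^{−2z^3}| = 6·r^6 · e^{2r^3} (the factors attain their maxima compatibly on |z|=r). Then log M(r) = log 6 + 6·log r + 2r^3, dominated by the last term, so log log M(r) ~ 3·log r. The polynomial factor -6z^6 contributes only a log r term and does not affect the order. ρ = 3.
Therefore ρ = 3.

Order ρ = 3.


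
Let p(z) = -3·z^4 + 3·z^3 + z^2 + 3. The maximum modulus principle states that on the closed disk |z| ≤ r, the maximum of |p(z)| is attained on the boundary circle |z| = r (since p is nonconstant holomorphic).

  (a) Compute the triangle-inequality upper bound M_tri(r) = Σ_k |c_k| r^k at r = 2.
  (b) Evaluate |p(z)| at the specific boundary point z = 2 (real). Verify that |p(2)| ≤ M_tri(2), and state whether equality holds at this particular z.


Coefficients: c_0 = 3, c_1 = 0, c_2 = 1, c_3 = 3, c_4 = -3. Radius r = 2.
Part (a). Triangle bound: M_tri(r) = Σ_k |c_k| r^k
  = |3|·2^0 + |0|·2^1 + |1|·2^2 + |3|·2^3 + |-3|·2^4
  = 3 + 0 + 4 + 24 + 48 = 79.
This bounds M(r) := max_{|z|=r} |p(z)| from above; equality holds iff all terms c_k z^k can be made to align in phase at a single z on |z|=r.
Part (b). At z = 2 (real, on the circle |z| = r):
  p(2) = (3)·2^0 + (0)·2^1 + (1)·2^2 + (3)·2^3 + (-3)·2^4 = -17.
  |p(2)| = 17.
Check: |p(2)| = 17 ≤ 79 = M_tri(2). ✓ Equality does not hold at z = 2 (the coefficients have mixed signs, so the terms do not all align in phase there).

M_tri(2) = 79; |p(2)| = 17; equality at z=2: no.


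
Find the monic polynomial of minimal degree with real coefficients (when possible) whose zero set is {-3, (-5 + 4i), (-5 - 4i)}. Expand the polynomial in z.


The polynomial is p(z) = ∏_{α ∈ S} (z − α), where S = {-3, (-5 + 4i), (-5 - 4i)}.
Expanding the product yields: p(z) = z^3 + 13·z^2 + 71·z + 123.
Note conjugate pairs combine to real quadratics: (z − (-5+4i))(z − (-5−4i)) = z² + 10z + 41.
The resulting polynomial has degree 3 and real coefficients as required.

p(z) = z^3 + 13·z^2 + 71·z + 123.


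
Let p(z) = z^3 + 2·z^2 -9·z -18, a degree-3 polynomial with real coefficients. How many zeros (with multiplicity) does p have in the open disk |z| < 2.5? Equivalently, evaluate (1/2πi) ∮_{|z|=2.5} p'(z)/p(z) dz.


The zeros of p are: -2, -3, 3.
Their magnitudes are: 2, 3, 3.
Zeros with |z| < R = 2.5: -2.
Count = 1.
By the argument principle, (1/2πi) ∮_{|z|=R} p'(z)/p(z) dz equals exactly this count.

Number of zeros inside |z| < 2.5: 1.


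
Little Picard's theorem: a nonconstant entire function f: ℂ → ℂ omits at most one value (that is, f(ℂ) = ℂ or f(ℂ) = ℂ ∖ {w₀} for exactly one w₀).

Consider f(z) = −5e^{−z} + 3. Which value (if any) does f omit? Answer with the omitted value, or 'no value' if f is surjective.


Little Picard bounds the complement of f(ℂ) to at most one point.
e^{−z} is never zero on ℂ, so -5·e^{−z} takes every value in ℂ ∖ {0}. Adding 3 shifts the range to ℂ ∖ {3}. Thus f omits exactly the value 3.

Omitted value: 3.


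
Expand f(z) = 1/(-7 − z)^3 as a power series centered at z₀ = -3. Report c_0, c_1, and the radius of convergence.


Let w = z − z₀, so z = z₀ + w.
Then -7 − z = -7 − (z₀ + w) = (-7 − z₀) − w = -4 − w.
f(z) = 1/(-4 − w)^3 = (1/(-4)^3) · (1 − w/(-4))^{−3}.
By the binomial series (1−u)^{−3} = Σ_{n≥0} C(n+2, 2) u^n for |u|<1, with u = w/(-4):
  c_n = C(n+2, 2) / (-4)^(n+3).
  c_0 = 1/(-4)^3 = -1/64.
  c_1 = 3/(-4)^4 = 3/256.
The series is valid for |w/d| < 1, i.e. |z − z₀| < |d|.
Radius of convergence: R = |-7 − z₀| = |-4| = 4 (distance from z₀ to the singularity z = -7).

c_0 = -1/64, c_1 = 3/256; R = 4.


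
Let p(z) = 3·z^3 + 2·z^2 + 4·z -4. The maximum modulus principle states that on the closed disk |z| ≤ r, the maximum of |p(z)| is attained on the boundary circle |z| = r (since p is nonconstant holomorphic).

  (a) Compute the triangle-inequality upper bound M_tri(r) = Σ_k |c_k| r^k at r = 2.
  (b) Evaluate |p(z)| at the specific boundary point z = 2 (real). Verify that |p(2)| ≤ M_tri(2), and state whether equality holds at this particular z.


Coefficients: c_0 = -4, c_1 = 4, c_2 = 2, c_3 = 3. Radius r = 2.
Part (a). Triangle bound: M_tri(r) = Σ_k |c_k| r^k
  = |-4|·2^0 + |4|·2^1 + |2|·2^2 + |3|·2^3
  = 4 + 8 + 8 + 24 = 44.
This bounds M(r) := max_{|z|=r} |p(z)| from above; equality holds iff all terms c_k z^k can be made to align in phase at a single z on |z|=r.
Part (b). At z = 2 (real, on the circle |z| = r):
  p(2) = (-4)·2^0 + (4)·2^1 + (2)·2^2 + (3)·2^3 = 36.
  |p(2)| = 36.
Check: |p(2)| = 36 ≤ 44 = M_tri(2). ✓ Equality does not hold at z = 2 (the coefficients have mixed signs, so the terms do not all align in phase there).

M_tri(2) = 44; |p(2)| = 36; equality at z=2: no.


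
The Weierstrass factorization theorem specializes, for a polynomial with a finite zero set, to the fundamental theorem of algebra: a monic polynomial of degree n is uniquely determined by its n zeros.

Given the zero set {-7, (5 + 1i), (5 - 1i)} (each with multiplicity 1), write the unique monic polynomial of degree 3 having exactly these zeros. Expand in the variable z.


The polynomial is p(z) = ∏_{α ∈ S} (z − α), where S = {-7, (5 + 1i), (5 - 1i)}.
Expanding the product yields: p(z) = z^3 -3·z^2 -44·z + 182.
Note conjugate pairs combine to real quadratics: (z − (5+1i))(z − (5−1i)) = z² − 10z + 26.
The resulting polynomial has degree 3 and real coefficients as required.

p(z) = z^3 -3·z^2 -44·z + 182.


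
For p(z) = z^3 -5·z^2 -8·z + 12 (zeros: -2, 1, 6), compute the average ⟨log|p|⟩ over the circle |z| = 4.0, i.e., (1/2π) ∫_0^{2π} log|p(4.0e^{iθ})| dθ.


Zeros: -2, 1, 6; r = 4.0.
Inside |z| < r: -2, 1. Outside (|z| ≥ r): 6.
p(0) = 12, so log|p(0)| = log(12) = 2.4849.
Apply Jensen: I(r) = log|p(0)| + Σ_k log(r/|z_k|), summed over zeros inside |z| < r.
  log(r/|z_k|) for z_k = -2: log(4.0/2) = 0.6931
  log(r/|z_k|) for z_k = 1: log(4.0/1) = 1.3863
  Outside zeros (6) contribute nothing to the Jensen sum.
Sum over inside zeros: 2.0794.
I(r) = log|p(0)| + (inside sum) = 2.4849 + 2.0794 = 4.5643.
Note: since some zeros are outside |z| ≤ r, the simplified n·log(r) form does NOT apply — only the inside zeros contribute.

I(r) ≈ 4.5643.


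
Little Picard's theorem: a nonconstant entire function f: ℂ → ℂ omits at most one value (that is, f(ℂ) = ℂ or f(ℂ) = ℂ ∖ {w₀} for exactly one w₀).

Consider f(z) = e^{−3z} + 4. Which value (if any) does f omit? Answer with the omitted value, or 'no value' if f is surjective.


Little Picard bounds the complement of f(ℂ) to at most one point.
e^{−3z} is never zero on ℂ, so 1·e^{−3z} takes every value in ℂ ∖ {0}. Adding 4 shifts the range to ℂ ∖ {4}. Thus f omits exactly the value 4.

Omitted value: 4.


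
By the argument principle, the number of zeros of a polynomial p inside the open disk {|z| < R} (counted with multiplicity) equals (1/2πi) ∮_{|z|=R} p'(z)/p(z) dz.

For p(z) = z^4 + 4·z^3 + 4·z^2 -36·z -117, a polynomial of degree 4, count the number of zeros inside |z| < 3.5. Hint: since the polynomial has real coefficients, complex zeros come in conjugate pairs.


The zeros of p are: 3, (-2 + 3i), (-2 - 3i), -3.
Their magnitudes are: 3, 3.606, 3.606, 3.
Zeros with |z| < R = 3.5: 3, -3.
Count = 2.
By the argument principle, (1/2πi) ∮_{|z|=R} p'(z)/p(z) dz equals exactly this count.

Number of zeros inside |z| < 3.5: 2.


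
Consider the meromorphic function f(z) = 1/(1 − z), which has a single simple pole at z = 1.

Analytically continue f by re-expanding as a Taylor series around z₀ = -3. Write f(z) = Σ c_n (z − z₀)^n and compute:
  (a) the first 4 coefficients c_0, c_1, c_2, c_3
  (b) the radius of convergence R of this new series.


Let w = z − z₀, so z = z₀ + w.
Then 1 − z = 1 − (z₀ + w) = (1 − z₀) − w = 4 − w.
f(z) = 1/(4 − w) = (1/(4)) · 1/(1 − w/(4)) = Σ_{n≥0} w^n / (4)^(n+1).
So c_n = 1/(4)^(n+1):
  c_0 = 1/(4)^1 = 1/4.
  c_1 = 1/(4)^2 = 1/16.
  c_2 = 1/(4)^3 = 1/64.
  c_3 = 1/(4)^4 = 1/256.
The series is valid for |w/d| < 1, i.e. |z − z₀| < |d|.
Radius of convergence: R = |1 − z₀| = |4| = 4 (distance from z₀ to the singularity z = 1).

c_0 = 1/4, c_1 = 1/16, c_2 = 1/64, c_3 = 1/256; R = 4.


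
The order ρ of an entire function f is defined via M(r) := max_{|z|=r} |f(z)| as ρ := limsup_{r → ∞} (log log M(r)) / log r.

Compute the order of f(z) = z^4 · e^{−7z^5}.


M(r) = max_{|z|=r} |1|·|z|^4·|e^{−7z^5}| = 1·r^4 · e^{7r^5} (the factors attain their maxima compatibly on |z|=r). Then log M(r) = log 1 + 4·log r + 7r^5, dominated by the last term, so log log M(r) ~ 5·log r. The polynomial factor 1z^4 contributes only a log r term and does not affect the order. ρ = 5.
Therefore ρ = 5.

Order ρ = 5.


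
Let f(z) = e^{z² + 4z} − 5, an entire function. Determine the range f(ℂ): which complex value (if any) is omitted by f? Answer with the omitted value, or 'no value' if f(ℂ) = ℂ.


Little Picard bounds the complement of f(ℂ) to at most one point.
The exponent g(z) = z² + 4z is a nonconstant polynomial, hence surjective onto ℂ. So e^{g(z)} takes every value in {e^w : w ∈ ℂ} = ℂ ∖ {0}. Adding -5 shifts the range to ℂ ∖ {-5}. f omits exactly -5.

Omitted value: -5.


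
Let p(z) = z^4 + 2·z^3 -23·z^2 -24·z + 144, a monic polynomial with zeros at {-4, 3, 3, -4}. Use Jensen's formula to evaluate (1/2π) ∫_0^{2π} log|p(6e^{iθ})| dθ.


Zeros: -4, -4, 3, 3; r = 6.
Inside |z| < r: -4, -4, 3, 3. Outside (|z| ≥ r): ∅.
p(0) = 144, so log|p(0)| = log(144) = 4.9698.
Apply Jensen: I(r) = log|p(0)| + Σ_k log(r/|z_k|), summed over zeros inside |z| < r.
  log(r/|z_k|) for z_k = -4: log(6/4) = 0.4055
  log(r/|z_k|) for z_k = 3: log(6/3) = 0.6931
  log(r/|z_k|) for z_k = 3: log(6/3) = 0.6931
  log(r/|z_k|) for z_k = -4: log(6/4) = 0.4055
Sum over inside zeros: 2.1972.
I(r) = log|p(0)| + (inside sum) = 4.9698 + 2.1972 = 7.1670.
Closed form (all zeros inside, monic): I(r) = n·log(r) = 4·log(6) = 7.1670. ✓

I(r) ≈ 7.1670.


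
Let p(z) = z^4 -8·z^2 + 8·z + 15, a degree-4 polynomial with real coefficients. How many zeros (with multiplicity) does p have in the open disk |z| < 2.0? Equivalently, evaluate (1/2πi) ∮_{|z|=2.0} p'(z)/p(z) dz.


The zeros of p are: -3, (2 + 1i), (2 - 1i), -1.
Their magnitudes are: 3, 2.236, 2.236, 1.
Zeros with |z| < R = 2.0: -1.
Count = 1.
By the argument principle, (1/2πi) ∮_{|z|=R} p'(z)/p(z) dz equals exactly this count.

Number of zeros inside |z| < 2.0: 1.


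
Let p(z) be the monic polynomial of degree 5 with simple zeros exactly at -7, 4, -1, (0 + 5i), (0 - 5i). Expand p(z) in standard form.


The polynomial is p(z) = ∏_{α ∈ S} (z − α), where S = {-7, 4, -1, (0 + 5i), (0 - 5i)}.
Expanding the product yields: p(z) = z^5 + 4·z^4 + 72·z^2 -625·z -700.
Note conjugate pairs combine to real quadratics: (z − (0+5i))(z − (0−5i)) = z² + 25.
The resulting polynomial has degree 5 and real coefficients as required.

p(z) = z^5 + 4·z^4 + 72·z^2 -625·z -700.


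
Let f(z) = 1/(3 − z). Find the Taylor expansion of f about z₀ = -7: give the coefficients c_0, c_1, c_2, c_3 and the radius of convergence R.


Let w = z − z₀, so z = z₀ + w.
Then 3 − z = 3 − (z₀ + w) = (3 − z₀) − w = 10 − w.
f(z) = 1/(10 − w) = (1/(10)) · 1/(1 − w/(10)) = Σ_{n≥0} w^n / (10)^(n+1).
So c_n = 1/(10)^(n+1):
  c_0 = 1/(10)^1 = 1/10.
  c_1 = 1/(10)^2 = 1/100.
  c_2 = 1/(10)^3 = 1/1000.
  c_3 = 1/(10)^4 = 1/10000.
The series is valid for |w/d| < 1, i.e. |z − z₀| < |d|.
Radius of convergence: R = |3 − z₀| = |10| = 10 (distance from z₀ to the singularity z = 3).

c_0 = 1/10, c_1 = 1/100, c_2 = 1/1000, c_3 = 1/10000; R = 10.


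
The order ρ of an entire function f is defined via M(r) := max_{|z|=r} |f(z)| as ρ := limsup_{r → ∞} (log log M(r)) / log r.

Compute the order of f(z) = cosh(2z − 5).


cosh(w) is a linear combination of e^{iw} and e^{−iw} (or e^w, e^{−w} in the hyperbolic case), so |cosh(w)| ≤ e^{|w|}. With w = 2z − 5, |w| ≤ 2|z| + 5 = 2r + 5 on |z| = r, giving M(r) ≤ e^{2r + 5}, so ρ ≤ 1. On a suitable ray (z = it for sin/cos; z = t for sinh/cosh, t real → ∞), |cosh(2z − 5)| grows like e^{2|t|}/2, so ρ ≥ 1. Hence ρ = 1.
Therefore ρ = 1.

Order ρ = 1.


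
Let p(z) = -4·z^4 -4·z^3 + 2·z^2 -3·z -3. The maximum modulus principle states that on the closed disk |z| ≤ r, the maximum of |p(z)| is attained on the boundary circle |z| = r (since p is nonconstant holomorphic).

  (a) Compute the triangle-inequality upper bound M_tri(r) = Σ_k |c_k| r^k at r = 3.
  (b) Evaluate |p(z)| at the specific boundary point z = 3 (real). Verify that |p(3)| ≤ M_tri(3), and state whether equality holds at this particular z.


Coefficients: c_0 = -3, c_1 = -3, c_2 = 2, c_3 = -4, c_4 = -4. Radius r = 3.
Part (a). Triangle bound: M_tri(r) = Σ_k |c_k| r^k
  = |-3|·3^0 + |-3|·3^1 + |2|·3^2 + |-4|·3^3 + |-4|·3^4
  = 3 + 9 + 18 + 108 + 324 = 462.
This bounds M(r) := max_{|z|=r} |p(z)| from above; equality holds iff all terms c_k z^k can be made to align in phase at a single z on |z|=r.
Part (b). At z = 3 (real, on the circle |z| = r):
  p(3) = (-3)·3^0 + (-3)·3^1 + (2)·3^2 + (-4)·3^3 + (-4)·3^4 = -426.
  |p(3)| = 426.
Check: |p(3)| = 426 ≤ 462 = M_tri(3). ✓ Equality does not hold at z = 3 (the coefficients have mixed signs, so the terms do not all align in phase there).

M_tri(3) = 462; |p(3)| = 426; equality at z=3: no.


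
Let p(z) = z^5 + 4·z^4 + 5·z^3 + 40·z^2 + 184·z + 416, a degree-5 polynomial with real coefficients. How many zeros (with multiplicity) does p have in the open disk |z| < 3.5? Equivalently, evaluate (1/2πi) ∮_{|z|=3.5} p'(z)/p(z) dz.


The zeros of p are: -4, (-2 + 2i), (-2 - 2i), (2 + 3i), (2 - 3i).
Their magnitudes are: 4, 2.828, 2.828, 3.606, 3.606.
Zeros with |z| < R = 3.5: (-2 + 2i), (-2 - 2i).
Count = 2.
By the argument principle, (1/2πi) ∮_{|z|=R} p'(z)/p(z) dz equals exactly this count.

Number of zeros inside |z| < 3.5: 2.


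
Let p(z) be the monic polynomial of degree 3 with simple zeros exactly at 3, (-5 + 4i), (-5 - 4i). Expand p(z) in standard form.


The polynomial is p(z) = ∏_{α ∈ S} (z − α), where S = {3, (-5 + 4i), (-5 - 4i)}.
Expanding the product yields: p(z) = z^3 + 7·z^2 + 11·z -123.
Note conjugate pairs combine to real quadratics: (z − (-5+4i))(z − (-5−4i)) = z² + 10z + 41.
The resulting polynomial has degree 3 and real coefficients as required.

p(z) = z^3 + 7·z^2 + 11·z -123.


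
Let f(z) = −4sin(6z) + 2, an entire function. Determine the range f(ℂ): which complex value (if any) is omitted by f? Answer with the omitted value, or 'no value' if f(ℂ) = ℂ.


Little Picard bounds the complement of f(ℂ) to at most one point.
sin is entire and surjective onto ℂ: for every w ∈ ℂ, sin(ζ) = w has a solution ζ ∈ ℂ (e.g., via the complex inverse arcsin). With ζ = 6z this gives z = ζ/(6). Then -4·sin(6z) takes every value in -4·ℂ = ℂ, and adding 2 is a bijection of ℂ. So f is surjective and omits no value. (Note: only on the real line is sin bounded by [−1, 1].)

Omitted value: no value.


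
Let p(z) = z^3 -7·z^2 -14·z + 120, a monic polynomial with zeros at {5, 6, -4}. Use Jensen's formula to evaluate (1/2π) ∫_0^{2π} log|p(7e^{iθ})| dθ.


Zeros: -4, 5, 6; r = 7.
Inside |z| < r: -4, 5, 6. Outside (|z| ≥ r): ∅.
p(0) = 120, so log|p(0)| = log(120) = 4.7875.
Apply Jensen: I(r) = log|p(0)| + Σ_k log(r/|z_k|), summed over zeros inside |z| < r.
  log(r/|z_k|) for z_k = 5: log(7/5) = 0.3365
  log(r/|z_k|) for z_k = 6: log(7/6) = 0.1542
  log(r/|z_k|) for z_k = -4: log(7/4) = 0.5596
Sum over inside zeros: 1.0502.
I(r) = log|p(0)| + (inside sum) = 4.7875 + 1.0502 = 5.8377.
Closed form (all zeros inside, monic): I(r) = n·log(r) = 3·log(7) = 5.8377. ✓

I(r) ≈ 5.8377.


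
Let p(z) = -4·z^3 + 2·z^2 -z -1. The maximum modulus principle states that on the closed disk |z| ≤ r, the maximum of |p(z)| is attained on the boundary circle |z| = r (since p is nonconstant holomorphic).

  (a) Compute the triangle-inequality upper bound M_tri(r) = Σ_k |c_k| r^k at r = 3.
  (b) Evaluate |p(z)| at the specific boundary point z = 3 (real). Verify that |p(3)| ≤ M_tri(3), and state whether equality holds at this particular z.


Coefficients: c_0 = -1, c_1 = -1, c_2 = 2, c_3 = -4. Radius r = 3.
Part (a). Triangle bound: M_tri(r) = Σ_k |c_k| r^k
  = |-1|·3^0 + |-1|·3^1 + |2|·3^2 + |-4|·3^3
  = 1 + 3 + 18 + 108 = 130.
This bounds M(r) := max_{|z|=r} |p(z)| from above; equality holds iff all terms c_k z^k can be made to align in phase at a single z on |z|=r.
Part (b). At z = 3 (real, on the circle |z| = r):
  p(3) = (-1)·3^0 + (-1)·3^1 + (2)·3^2 + (-4)·3^3 = -94.
  |p(3)| = 94.
Check: |p(3)| = 94 ≤ 130 = M_tri(3). ✓ Equality does not hold at z = 3 (the coefficients have mixed signs, so the terms do not all align in phase there).

M_tri(3) = 130; |p(3)| = 94; equality at z=3: no.


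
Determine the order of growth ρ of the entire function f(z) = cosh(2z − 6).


cosh(w) is a linear combination of e^{iw} and e^{−iw} (or e^w, e^{−w} in the hyperbolic case), so |cosh(w)| ≤ e^{|w|}. With w = 2z − 6, |w| ≤ 2|z| + 6 = 2r + 6 on |z| = r, giving M(r) ≤ e^{2r + 6}, so ρ ≤ 1. On a suitable ray (z = it for sin/cos; z = t for sinh/cosh, t real → ∞), |cosh(2z − 6)| grows like e^{2|t|}/2, so ρ ≥ 1. Hence ρ = 1.
Therefore ρ = 1.

Order ρ = 1.


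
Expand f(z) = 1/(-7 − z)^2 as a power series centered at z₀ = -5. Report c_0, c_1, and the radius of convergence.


Let w = z − z₀, so z = z₀ + w.
Then -7 − z = -7 − (z₀ + w) = (-7 − z₀) − w = -2 − w.
f(z) = 1/(-2 − w)^2 = (1/(-2)^2) · (1 − w/(-2))^{−2}.
By the binomial series (1−u)^{−2} = Σ_{n≥0} C(n+1, 1) u^n for |u|<1, with u = w/(-2):
  c_n = C(n+1, 1) / (-2)^(n+2).
  c_0 = 1/(-2)^2 = 1/4.
  c_1 = 2/(-2)^3 = -1/4.
The series is valid for |w/d| < 1, i.e. |z − z₀| < |d|.
Radius of convergence: R = |-7 − z₀| = |-2| = 2 (distance from z₀ to the singularity z = -7).

c_0 = 1/4, c_1 = -1/4; R = 2.


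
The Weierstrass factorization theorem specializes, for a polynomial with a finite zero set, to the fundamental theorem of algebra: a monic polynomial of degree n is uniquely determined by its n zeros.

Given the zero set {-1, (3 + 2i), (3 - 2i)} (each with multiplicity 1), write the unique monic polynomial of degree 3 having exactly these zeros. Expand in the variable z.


The polynomial is p(z) = ∏_{α ∈ S} (z − α), where S = {-1, (3 + 2i), (3 - 2i)}.
Expanding the product yields: p(z) = z^3 -5·z^2 + 7·z + 13.
Note conjugate pairs combine to real quadratics: (z − (3+2i))(z − (3−2i)) = z² − 6z + 13.
The resulting polynomial has degree 3 and real coefficients as required.

p(z) = z^3 -5·z^2 + 7·z + 13.


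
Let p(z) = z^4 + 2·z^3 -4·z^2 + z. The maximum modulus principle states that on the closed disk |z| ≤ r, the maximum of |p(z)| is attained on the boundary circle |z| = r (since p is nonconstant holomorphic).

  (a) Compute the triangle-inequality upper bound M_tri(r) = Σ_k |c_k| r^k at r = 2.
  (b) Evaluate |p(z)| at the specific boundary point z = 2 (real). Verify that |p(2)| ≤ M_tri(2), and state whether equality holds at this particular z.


Coefficients: c_0 = 0, c_1 = 1, c_2 = -4, c_3 = 2, c_4 = 1. Radius r = 2.
Part (a). Triangle bound: M_tri(r) = Σ_k |c_k| r^k
  = |0|·2^0 + |1|·2^1 + |-4|·2^2 + |2|·2^3 + |1|·2^4
  = 0 + 2 + 16 + 16 + 16 = 50.
This bounds M(r) := max_{|z|=r} |p(z)| from above; equality holds iff all terms c_k z^k can be made to align in phase at a single z on |z|=r.
Part (b). At z = 2 (real, on the circle |z| = r):
  p(2) = (0)·2^0 + (1)·2^1 + (-4)·2^2 + (2)·2^3 + (1)·2^4 = 18.
  |p(2)| = 18.
Check: |p(2)| = 18 ≤ 50 = M_tri(2). ✓ Equality does not hold at z = 2 (the coefficients have mixed signs, so the terms do not all align in phase there).

M_tri(2) = 50; |p(2)| = 18; equality at z=2: no.


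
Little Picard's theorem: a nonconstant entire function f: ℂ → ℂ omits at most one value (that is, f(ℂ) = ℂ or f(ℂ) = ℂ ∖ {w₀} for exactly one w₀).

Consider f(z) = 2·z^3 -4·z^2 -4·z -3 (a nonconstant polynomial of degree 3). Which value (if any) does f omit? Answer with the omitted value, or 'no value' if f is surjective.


Little Picard bounds the complement of f(ℂ) to at most one point.
For every w ∈ ℂ, the equation p(z) − w = 0 is a nonconstant polynomial in z and hence has at least one root by the fundamental theorem of algebra. So p is surjective onto ℂ, omitting no value.

Omitted value: no value.


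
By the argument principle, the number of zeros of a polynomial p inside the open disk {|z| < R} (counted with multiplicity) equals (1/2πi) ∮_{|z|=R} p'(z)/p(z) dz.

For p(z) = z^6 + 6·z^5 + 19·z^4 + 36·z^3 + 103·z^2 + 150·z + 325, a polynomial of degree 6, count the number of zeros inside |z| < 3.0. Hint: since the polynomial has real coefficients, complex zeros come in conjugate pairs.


The zeros of p are: (-1 + 2i), (-1 - 2i), (1 + 2i), (1 - 2i), (-3 + 2i), (-3 - 2i).
Their magnitudes are: 2.236, 2.236, 2.236, 2.236, 3.606, 3.606.
Zeros with |z| < R = 3.0: (-1 + 2i), (-1 - 2i), (1 + 2i), (1 - 2i).
Count = 4.
By the argument principle, (1/2πi) ∮_{|z|=R} p'(z)/p(z) dz equals exactly this count.

Number of zeros inside |z| < 3.0: 4.


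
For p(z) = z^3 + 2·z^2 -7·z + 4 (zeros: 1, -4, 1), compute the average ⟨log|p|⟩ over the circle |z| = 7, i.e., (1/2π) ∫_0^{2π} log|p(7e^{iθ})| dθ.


Zeros: -4, 1, 1; r = 7.
Inside |z| < r: -4, 1, 1. Outside (|z| ≥ r): ∅.
p(0) = 4, so log|p(0)| = log(4) = 1.3863.
Apply Jensen: I(r) = log|p(0)| + Σ_k log(r/|z_k|), summed over zeros inside |z| < r.
  log(r/|z_k|) for z_k = 1: log(7/1) = 1.9459
  log(r/|z_k|) for z_k = -4: log(7/4) = 0.5596
  log(r/|z_k|) for z_k = 1: log(7/1) = 1.9459
Sum over inside zeros: 4.4514.
I(r) = log|p(0)| + (inside sum) = 1.3863 + 4.4514 = 5.8377.
Closed form (all zeros inside, monic): I(r) = n·log(r) = 3·log(7) = 5.8377. ✓

I(r) ≈ 5.8377.


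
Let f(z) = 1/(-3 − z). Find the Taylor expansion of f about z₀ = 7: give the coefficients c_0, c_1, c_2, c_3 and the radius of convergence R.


Let w = z − z₀, so z = z₀ + w.
Then -3 − z = -3 − (z₀ + w) = (-3 − z₀) − w = -10 − w.
f(z) = 1/(-10 − w) = (1/(-10)) · 1/(1 − w/(-10)) = Σ_{n≥0} w^n / (-10)^(n+1).
So c_n = 1/(-10)^(n+1):
  c_0 = 1/(-10)^1 = -1/10.
  c_1 = 1/(-10)^2 = 1/100.
  c_2 = 1/(-10)^3 = -1/1000.
  c_3 = 1/(-10)^4 = 1/10000.
The series is valid for |w/d| < 1, i.e. |z − z₀| < |d|.
Radius of convergence: R = |-3 − z₀| = |-10| = 10 (distance from z₀ to the singularity z = -3).

c_0 = -1/10, c_1 = 1/100, c_2 = -1/1000, c_3 = 1/10000; R = 10.


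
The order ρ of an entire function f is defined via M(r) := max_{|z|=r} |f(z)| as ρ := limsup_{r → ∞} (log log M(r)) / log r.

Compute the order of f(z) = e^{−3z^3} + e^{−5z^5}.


Each summand is entire of order 3 and 5 respectively (as in the single-exponential case). The order of a sum is at most the max of the orders, so ρ ≤ 5. For the lower bound: on |z|=r choose arg z so that -5z^5 is real positive; then |e^{-5z^5}| = e^{5r^5} while |e^{-3z^3}| ≤ e^{3r^3} = o(e^{5r^5}). So |f| ≥ e^{5r^5}(1 − o(1)) and ρ ≥ 5. Hence ρ = max(3, 5) = 5.
Therefore ρ = 5.

Order ρ = 5.


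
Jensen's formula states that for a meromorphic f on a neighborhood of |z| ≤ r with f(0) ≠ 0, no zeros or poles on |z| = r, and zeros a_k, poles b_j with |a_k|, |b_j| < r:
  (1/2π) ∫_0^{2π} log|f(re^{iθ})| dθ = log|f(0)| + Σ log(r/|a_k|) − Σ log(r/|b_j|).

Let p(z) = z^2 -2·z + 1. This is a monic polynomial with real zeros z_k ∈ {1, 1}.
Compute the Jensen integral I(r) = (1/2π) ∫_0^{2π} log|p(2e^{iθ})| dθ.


Zeros: 1, 1; r = 2.
Inside |z| < r: 1, 1. Outside (|z| ≥ r): ∅.
p(0) = 1, so log|p(0)| = log(1) = 0.0000.
Apply Jensen: I(r) = log|p(0)| + Σ_k log(r/|z_k|), summed over zeros inside |z| < r.
  log(r/|z_k|) for z_k = 1: log(2/1) = 0.6931
  log(r/|z_k|) for z_k = 1: log(2/1) = 0.6931
Sum over inside zeros: 1.3863.
I(r) = log|p(0)| + (inside sum) = 0.0000 + 1.3863 = 1.3863.
Closed form (all zeros inside, monic): I(r) = n·log(r) = 2·log(2) = 1.3863. ✓

I(r) ≈ 1.3863.


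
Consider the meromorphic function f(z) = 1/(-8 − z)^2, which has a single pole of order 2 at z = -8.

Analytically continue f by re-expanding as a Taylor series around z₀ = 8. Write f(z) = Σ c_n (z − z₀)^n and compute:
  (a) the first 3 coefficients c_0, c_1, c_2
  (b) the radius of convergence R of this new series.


Let w = z − z₀, so z = z₀ + w.
Then -8 − z = -8 − (z₀ + w) = (-8 − z₀) − w = -16 − w.
f(z) = 1/(-16 − w)^2 = (1/(-16)^2) · (1 − w/(-16))^{−2}.
By the binomial series (1−u)^{−2} = Σ_{n≥0} C(n+1, 1) u^n for |u|<1, with u = w/(-16):
  c_n = C(n+1, 1) / (-16)^(n+2).
  c_0 = 1/(-16)^2 = 1/256.
  c_1 = 2/(-16)^3 = -1/2048.
  c_2 = 3/(-16)^4 = 3/65536.
The series is valid for |w/d| < 1, i.e. |z − z₀| < |d|.
Radius of convergence: R = |-8 − z₀| = |-16| = 16 (distance from z₀ to the singularity z = -8).

c_0 = 1/256, c_1 = -1/2048, c_2 = 3/65536; R = 16.


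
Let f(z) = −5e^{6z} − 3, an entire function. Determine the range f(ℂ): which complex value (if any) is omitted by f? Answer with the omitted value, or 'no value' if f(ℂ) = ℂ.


Little Picard bounds the complement of f(ℂ) to at most one point.
e^{6z} is never zero on ℂ, so -5·e^{6z} takes every value in ℂ ∖ {0}. Adding -3 shifts the range to ℂ ∖ {-3}. Thus f omits exactly the value -3.

Omitted value: -3.


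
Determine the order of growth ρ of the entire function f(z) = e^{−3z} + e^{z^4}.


Each summand is entire of order 1 and 4 respectively (as in the single-exponential case). The order of a sum is at most the max of the orders, so ρ ≤ 4. For the lower bound: on |z|=r choose arg z so that 1z^4 is real positive; then |e^{1z^4}| = e^{1r^4} while |e^{-3z}| ≤ e^{3r^1} = o(e^{1r^4}). So |f| ≥ e^{1r^4}(1 − o(1)) and ρ ≥ 4. Hence ρ = max(1, 4) = 4.
Therefore ρ = 4.

Order ρ = 4.


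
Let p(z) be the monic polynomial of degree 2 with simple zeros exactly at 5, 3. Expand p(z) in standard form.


The polynomial is p(z) = ∏_{α ∈ S} (z − α), where S = {5, 3}.
Expanding the product yields: p(z) = z^2 -8·z + 15.
The resulting polynomial has degree 2 and real coefficients as required.

p(z) = z^2 -8·z + 15.


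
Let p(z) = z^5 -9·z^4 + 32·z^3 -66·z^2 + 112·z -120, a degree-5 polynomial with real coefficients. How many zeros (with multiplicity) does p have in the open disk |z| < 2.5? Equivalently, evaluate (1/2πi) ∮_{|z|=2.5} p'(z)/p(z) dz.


The zeros of p are: 3, (3 + 1i), (3 - 1i), (0 + 2i), (0 - 2i).
Their magnitudes are: 3, 3.162, 3.162, 2, 2.
Zeros with |z| < R = 2.5: (0 + 2i), (0 - 2i).
Count = 2.
By the argument principle, (1/2πi) ∮_{|z|=R} p'(z)/p(z) dz equals exactly this count.

Number of zeros inside |z| < 2.5: 2.


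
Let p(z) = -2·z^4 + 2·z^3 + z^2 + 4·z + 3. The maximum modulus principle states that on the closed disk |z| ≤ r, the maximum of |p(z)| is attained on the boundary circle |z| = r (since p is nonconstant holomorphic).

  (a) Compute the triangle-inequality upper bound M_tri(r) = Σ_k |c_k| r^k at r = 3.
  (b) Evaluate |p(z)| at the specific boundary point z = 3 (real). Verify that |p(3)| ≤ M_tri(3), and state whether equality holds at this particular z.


Coefficients: c_0 = 3, c_1 = 4, c_2 = 1, c_3 = 2, c_4 = -2. Radius r = 3.
Part (a). Triangle bound: M_tri(r) = Σ_k |c_k| r^k
  = |3|·3^0 + |4|·3^1 + |1|·3^2 + |2|·3^3 + |-2|·3^4
  = 3 + 12 + 9 + 54 + 162 = 240.
This bounds M(r) := max_{|z|=r} |p(z)| from above; equality holds iff all terms c_k z^k can be made to align in phase at a single z on |z|=r.
Part (b). At z = 3 (real, on the circle |z| = r):
  p(3) = (3)·3^0 + (4)·3^1 + (1)·3^2 + (2)·3^3 + (-2)·3^4 = -84.
  |p(3)| = 84.
Check: |p(3)| = 84 ≤ 240 = M_tri(3). ✓ Equality does not hold at z = 3 (the coefficients have mixed signs, so the terms do not all align in phase there).

M_tri(3) = 240; |p(3)| = 84; equality at z=3: no.


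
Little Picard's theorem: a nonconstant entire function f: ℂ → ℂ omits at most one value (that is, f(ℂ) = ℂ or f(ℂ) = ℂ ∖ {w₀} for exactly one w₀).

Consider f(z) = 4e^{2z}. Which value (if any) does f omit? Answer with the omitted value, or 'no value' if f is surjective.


Little Picard bounds the complement of f(ℂ) to at most one point.
e^{2z} is never zero on ℂ, so 4·e^{2z} takes every value in ℂ ∖ {0}. Adding 0 shifts the range to ℂ ∖ {0}. Thus f omits exactly the value 0.

Omitted value: 0.


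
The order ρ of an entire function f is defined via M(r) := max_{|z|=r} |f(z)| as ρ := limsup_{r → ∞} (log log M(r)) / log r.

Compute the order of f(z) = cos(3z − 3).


cos(w) is a linear combination of e^{iw} and e^{−iw} (or e^w, e^{−w} in the hyperbolic case), so |cos(w)| ≤ e^{|w|}. With w = 3z − 3, |w| ≤ 3|z| + 3 = 3r + 3 on |z| = r, giving M(r) ≤ e^{3r + 3}, so ρ ≤ 1. On a suitable ray (z = it for sin/cos; z = t for sinh/cosh, t real → ∞), |cos(3z − 3)| grows like e^{3|t|}/2, so ρ ≥ 1. Hence ρ = 1.
Therefore ρ = 1.

Order ρ = 1.


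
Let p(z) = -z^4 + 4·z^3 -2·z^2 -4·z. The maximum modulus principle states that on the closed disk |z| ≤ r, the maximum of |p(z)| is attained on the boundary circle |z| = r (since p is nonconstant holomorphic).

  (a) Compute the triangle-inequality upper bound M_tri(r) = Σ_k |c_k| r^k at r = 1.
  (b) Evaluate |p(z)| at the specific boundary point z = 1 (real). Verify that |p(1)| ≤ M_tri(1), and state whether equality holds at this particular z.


Coefficients: c_0 = 0, c_1 = -4, c_2 = -2, c_3 = 4, c_4 = -1. Radius r = 1.
Part (a). Triangle bound: M_tri(r) = Σ_k |c_k| r^k
  = |0|·1^0 + |-4|·1^1 + |-2|·1^2 + |4|·1^3 + |-1|·1^4
  = 0 + 4 + 2 + 4 + 1 = 11.
This bounds M(r) := max_{|z|=r} |p(z)| from above; equality holds iff all terms c_k z^k can be made to align in phase at a single z on |z|=r.
Part (b). At z = 1 (real, on the circle |z| = r):
  p(1) = (0)·1^0 + (-4)·1^1 + (-2)·1^2 + (4)·1^3 + (-1)·1^4 = -3.
  |p(1)| = 3.
Check: |p(1)| = 3 ≤ 11 = M_tri(1). ✓ Equality does not hold at z = 1 (the coefficients have mixed signs, so the terms do not all align in phase there).

M_tri(1) = 11; |p(1)| = 3; equality at z=1: no.


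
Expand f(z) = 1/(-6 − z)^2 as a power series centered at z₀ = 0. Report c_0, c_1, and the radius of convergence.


Let w = z − z₀, so z = z₀ + w.
Then -6 − z = -6 − (z₀ + w) = (-6 − z₀) − w = -6 − w.
f(z) = 1/(-6 − w)^2 = (1/(-6)^2) · (1 − w/(-6))^{−2}.
By the binomial series (1−u)^{−2} = Σ_{n≥0} C(n+1, 1) u^n for |u|<1, with u = w/(-6):
  c_n = C(n+1, 1) / (-6)^(n+2).
  c_0 = 1/(-6)^2 = 1/36.
  c_1 = 2/(-6)^3 = -1/108.
The series is valid for |w/d| < 1, i.e. |z − z₀| < |d|.
Radius of convergence: R = |-6 − z₀| = |-6| = 6 (distance from z₀ to the singularity z = -6).

c_0 = 1/36, c_1 = -1/108; R = 6.


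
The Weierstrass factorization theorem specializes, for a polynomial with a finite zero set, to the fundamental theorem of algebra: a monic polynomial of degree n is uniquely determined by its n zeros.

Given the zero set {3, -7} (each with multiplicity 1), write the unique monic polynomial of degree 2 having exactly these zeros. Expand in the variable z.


The polynomial is p(z) = ∏_{α ∈ S} (z − α), where S = {3, -7}.
Expanding the product yields: p(z) = z^2 + 4·z -21.
The resulting polynomial has degree 2 and real coefficients as required.

p(z) = z^2 + 4·z -21.


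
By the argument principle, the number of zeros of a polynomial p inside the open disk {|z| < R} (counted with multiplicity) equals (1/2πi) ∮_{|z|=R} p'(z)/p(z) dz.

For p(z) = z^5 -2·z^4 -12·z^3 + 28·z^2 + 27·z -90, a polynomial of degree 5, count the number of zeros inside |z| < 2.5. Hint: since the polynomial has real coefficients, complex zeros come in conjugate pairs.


The zeros of p are: -2, -3, (2 + 1i), (2 - 1i), 3.
Their magnitudes are: 2, 3, 2.236, 2.236, 3.
Zeros with |z| < R = 2.5: -2, (2 + 1i), (2 - 1i).
Count = 3.
By the argument principle, (1/2πi) ∮_{|z|=R} p'(z)/p(z) dz equals exactly this count.

Number of zeros inside |z| < 2.5: 3.


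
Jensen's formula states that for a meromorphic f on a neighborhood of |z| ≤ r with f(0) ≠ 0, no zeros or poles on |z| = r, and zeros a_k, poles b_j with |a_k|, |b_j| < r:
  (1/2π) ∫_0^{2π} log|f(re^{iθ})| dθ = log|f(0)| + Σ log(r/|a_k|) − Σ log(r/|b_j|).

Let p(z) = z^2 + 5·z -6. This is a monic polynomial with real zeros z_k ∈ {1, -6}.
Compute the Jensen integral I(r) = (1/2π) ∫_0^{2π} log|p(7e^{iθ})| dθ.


Zeros: -6, 1; r = 7.
Inside |z| < r: -6, 1. Outside (|z| ≥ r): ∅.
p(0) = -6, so log|p(0)| = log(6) = 1.7918.
Apply Jensen: I(r) = log|p(0)| + Σ_k log(r/|z_k|), summed over zeros inside |z| < r.
  log(r/|z_k|) for z_k = 1: log(7/1) = 1.9459
  log(r/|z_k|) for z_k = -6: log(7/6) = 0.1542
Sum over inside zeros: 2.1001.
I(r) = log|p(0)| + (inside sum) = 1.7918 + 2.1001 = 3.8918.
Closed form (all zeros inside, monic): I(r) = n·log(r) = 2·log(7) = 3.8918. ✓

I(r) ≈ 3.8918.


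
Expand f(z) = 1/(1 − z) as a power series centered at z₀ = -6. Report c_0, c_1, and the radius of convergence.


Let w = z − z₀, so z = z₀ + w.
Then 1 − z = 1 − (z₀ + w) = (1 − z₀) − w = 7 − w.
f(z) = 1/(7 − w) = (1/(7)) · 1/(1 − w/(7)) = Σ_{n≥0} w^n / (7)^(n+1).
So c_n = 1/(7)^(n+1):
  c_0 = 1/(7)^1 = 1/7.
  c_1 = 1/(7)^2 = 1/49.
The series is valid for |w/d| < 1, i.e. |z − z₀| < |d|.
Radius of convergence: R = |1 − z₀| = |7| = 7 (distance from z₀ to the singularity z = 1).

c_0 = 1/7, c_1 = 1/49; R = 7.


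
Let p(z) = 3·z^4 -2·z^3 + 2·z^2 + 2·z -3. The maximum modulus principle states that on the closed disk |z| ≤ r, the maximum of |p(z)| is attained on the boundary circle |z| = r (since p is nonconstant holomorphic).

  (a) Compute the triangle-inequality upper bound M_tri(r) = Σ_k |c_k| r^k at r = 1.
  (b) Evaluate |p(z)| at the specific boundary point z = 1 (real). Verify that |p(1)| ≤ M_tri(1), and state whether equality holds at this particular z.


Coefficients: c_0 = -3, c_1 = 2, c_2 = 2, c_3 = -2, c_4 = 3. Radius r = 1.
Part (a). Triangle bound: M_tri(r) = Σ_k |c_k| r^k
  = |-3|·1^0 + |2|·1^1 + |2|·1^2 + |-2|·1^3 + |3|·1^4
  = 3 + 2 + 2 + 2 + 3 = 12.
This bounds M(r) := max_{|z|=r} |p(z)| from above; equality holds iff all terms c_k z^k can be made to align in phase at a single z on |z|=r.
Part (b). At z = 1 (real, on the circle |z| = r):
  p(1) = (-3)·1^0 + (2)·1^1 + (2)·1^2 + (-2)·1^3 + (3)·1^4 = 2.
  |p(1)| = 2.
Check: |p(1)| = 2 ≤ 12 = M_tri(1). ✓ Equality does not hold at z = 1 (the coefficients have mixed signs, so the terms do not all align in phase there).

M_tri(1) = 12; |p(1)| = 2; equality at z=1: no.


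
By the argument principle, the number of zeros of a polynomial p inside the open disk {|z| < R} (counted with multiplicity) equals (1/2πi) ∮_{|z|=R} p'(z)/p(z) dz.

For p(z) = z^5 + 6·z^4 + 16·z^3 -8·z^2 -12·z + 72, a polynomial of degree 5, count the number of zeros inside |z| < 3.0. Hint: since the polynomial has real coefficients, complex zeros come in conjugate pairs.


The zeros of p are: -2, (1 + 1i), (1 - 1i), (-3 + 3i), (-3 - 3i).
Their magnitudes are: 2, 1.414, 1.414, 4.243, 4.243.
Zeros with |z| < R = 3.0: -2, (1 + 1i), (1 - 1i).
Count = 3.
By the argument principle, (1/2πi) ∮_{|z|=R} p'(z)/p(z) dz equals exactly this count.

Number of zeros inside |z| < 3.0: 3.


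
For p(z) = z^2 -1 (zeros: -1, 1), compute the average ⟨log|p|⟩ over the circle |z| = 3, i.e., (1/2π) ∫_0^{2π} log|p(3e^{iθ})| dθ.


Zeros: -1, 1; r = 3.
Inside |z| < r: -1, 1. Outside (|z| ≥ r): ∅.
p(0) = -1, so log|p(0)| = log(1) = 0.0000.
Apply Jensen: I(r) = log|p(0)| + Σ_k log(r/|z_k|), summed over zeros inside |z| < r.
  log(r/|z_k|) for z_k = -1: log(3/1) = 1.0986
  log(r/|z_k|) for z_k = 1: log(3/1) = 1.0986
Sum over inside zeros: 2.1972.
I(r) = log|p(0)| + (inside sum) = 0.0000 + 2.1972 = 2.1972.
Closed form (all zeros inside, monic): I(r) = n·log(r) = 2·log(3) = 2.1972. ✓

I(r) ≈ 2.1972.


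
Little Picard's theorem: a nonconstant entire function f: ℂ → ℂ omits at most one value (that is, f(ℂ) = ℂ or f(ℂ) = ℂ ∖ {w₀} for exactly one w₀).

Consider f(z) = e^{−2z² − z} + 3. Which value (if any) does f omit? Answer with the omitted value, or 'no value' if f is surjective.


Little Picard bounds the complement of f(ℂ) to at most one point.
The exponent g(z) = −2z² − z is a nonconstant polynomial, hence surjective onto ℂ. So e^{g(z)} takes every value in {e^w : w ∈ ℂ} = ℂ ∖ {0}. Adding 3 shifts the range to ℂ ∖ {3}. f omits exactly 3.

Omitted value: 3.


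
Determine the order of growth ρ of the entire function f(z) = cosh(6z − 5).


cosh(w) is a linear combination of e^{iw} and e^{−iw} (or e^w, e^{−w} in the hyperbolic case), so |cosh(w)| ≤ e^{|w|}. With w = 6z − 5, |w| ≤ 6|z| + 5 = 6r + 5 on |z| = r, giving M(r) ≤ e^{6r + 5}, so ρ ≤ 1. On a suitable ray (z = it for sin/cos; z = t for sinh/cosh, t real → ∞), |cosh(6z − 5)| grows like e^{6|t|}/2, so ρ ≥ 1. Hence ρ = 1.
Therefore ρ = 1.

Order ρ = 1.


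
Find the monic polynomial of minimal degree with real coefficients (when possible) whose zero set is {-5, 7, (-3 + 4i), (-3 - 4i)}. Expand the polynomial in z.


The polynomial is p(z) = ∏_{α ∈ S} (z − α), where S = {-5, 7, (-3 + 4i), (-3 - 4i)}.
Expanding the product yields: p(z) = z^4 + 4·z^3 -22·z^2 -260·z -875.
Note conjugate pairs combine to real quadratics: (z − (-3+4i))(z − (-3−4i)) = z² + 6z + 25.
The resulting polynomial has degree 4 and real coefficients as required.

p(z) = z^4 + 4·z^3 -22·z^2 -260·z -875.


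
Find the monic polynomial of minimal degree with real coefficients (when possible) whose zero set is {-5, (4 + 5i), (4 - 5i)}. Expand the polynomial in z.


The polynomial is p(z) = ∏_{α ∈ S} (z − α), where S = {-5, (4 + 5i), (4 - 5i)}.
Expanding the product yields: p(z) = z^3 -3·z^2 + z + 205.
Note conjugate pairs combine to real quadratics: (z − (4+5i))(z − (4−5i)) = z² − 8z + 41.
The resulting polynomial has degree 3 and real coefficients as required.

p(z) = z^3 -3·z^2 + z + 205.


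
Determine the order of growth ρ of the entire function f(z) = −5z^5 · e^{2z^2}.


M(r) = max_{|z|=r} |-5|·|z|^5·|e^{2z^2}| = 5·r^5 · e^{2r^2} (the factors attain their maxima compatibly on |z|=r). Then log M(r) = log 5 + 5·log r + 2r^2, dominated by the last term, so log log M(r) ~ 2·log r. The polynomial factor -5z^5 contributes only a log r term and does not affect the order. ρ = 2.
Therefore ρ = 2.

Order ρ = 2.


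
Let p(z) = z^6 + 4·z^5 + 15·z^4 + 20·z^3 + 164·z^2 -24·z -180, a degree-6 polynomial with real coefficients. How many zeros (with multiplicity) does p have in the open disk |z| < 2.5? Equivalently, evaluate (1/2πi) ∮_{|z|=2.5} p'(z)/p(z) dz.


The zeros of p are: 1, (-3 + 3i), (-3 - 3i), -1, (1 + 3i), (1 - 3i).
Their magnitudes are: 1, 4.243, 4.243, 1, 3.162, 3.162.
Zeros with |z| < R = 2.5: 1, -1.
Count = 2.
By the argument principle, (1/2πi) ∮_{|z|=R} p'(z)/p(z) dz equals exactly this count.

Number of zeros inside |z| < 2.5: 2.
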